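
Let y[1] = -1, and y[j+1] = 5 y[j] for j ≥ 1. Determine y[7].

y[2] = 5(-1) = -5
y[3] = 5(-5) = -25
y[4] = 5(-25) = -125
y[5] = 5(-125) = -625
y[6] = 5(-625) = -3125
y[7] = 5(-3125) = -15625

-15625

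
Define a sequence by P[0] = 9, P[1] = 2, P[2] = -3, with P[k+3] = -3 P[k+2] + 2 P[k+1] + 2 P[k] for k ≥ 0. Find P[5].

341

P[3] = -3*(-3) + 2*2 + 2*9 = 31
P[4] = -3*31 + 2*(-3) + 2*2 = -95
P[5] = -3*(-95) + 2*31 + 2*(-3) = 341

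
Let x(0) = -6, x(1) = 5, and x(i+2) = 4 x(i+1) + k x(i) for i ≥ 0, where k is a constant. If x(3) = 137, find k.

-3

x(2) = 20 - 6k
x(3) = 80 - 19k
So 80 - 19k = 137, giving k = -3.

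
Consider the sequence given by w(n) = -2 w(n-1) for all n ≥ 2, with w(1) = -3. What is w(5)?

w(2) = -2·(-3) = 6
w(3) = -2·6 = -12
w(4) = -2·(-12) = 24
w(5) = -2·24 = -48

-48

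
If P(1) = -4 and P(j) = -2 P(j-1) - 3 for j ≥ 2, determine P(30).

The fixed point is -3/(1 + 2) = -1, so P(j) + 1 = -2(P(j-1) + 1).
Hence P(j) = -3·(-2)^{j-1} - 1.
P(30) = -3·(-2)^{29} - 1 = -3·-536870912 - 1 = 1610612735.

1610612735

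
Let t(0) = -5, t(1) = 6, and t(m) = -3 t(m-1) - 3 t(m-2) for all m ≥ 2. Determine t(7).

-162

t(2) = -3*6 - 3*(-5) = -3
t(3) = -3*(-3) - 3*6 = -9
t(4) = -3*(-9) - 3*(-3) = 36
t(5) = -3*36 - 3*(-9) = -81
t(6) = -3*(-81) - 3*36 = 135
t(7) = -3*135 - 3*(-81) = -162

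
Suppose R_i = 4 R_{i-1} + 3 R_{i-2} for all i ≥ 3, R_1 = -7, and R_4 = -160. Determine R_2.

Let R_2 = v.
R_3 = -21 + 4v
R_4 = -84 + 19v
So -84 + 19v = -160, giving v = -4.

-4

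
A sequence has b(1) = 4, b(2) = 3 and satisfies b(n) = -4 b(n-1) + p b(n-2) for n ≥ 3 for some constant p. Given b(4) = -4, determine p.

4

b(3) = -12 + 4p
b(4) = 48 - 13p
So 48 - 13p = -4, giving p = 4.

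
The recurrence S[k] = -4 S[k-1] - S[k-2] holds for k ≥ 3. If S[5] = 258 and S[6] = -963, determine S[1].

Rearranging, S[k-2] = -(S[k] + 4 S[k-1]).
S[4] = -(-963 + 4(258)) = -69
S[3] = -(258 + 4(-69)) = 18
S[2] = -(-69 + 4(18)) = -3
S[1] = -(18 + 4(-3)) = -6

-6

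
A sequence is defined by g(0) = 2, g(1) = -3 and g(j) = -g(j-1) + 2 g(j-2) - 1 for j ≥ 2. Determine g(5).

g(2) = -(-3) + 2·2 - 1 = 6
g(3) = -6 + 2·(-3) - 1 = -13
g(4) = -(-13) + 2·6 - 1 = 24
g(5) = -24 + 2·(-13) - 1 = -51

-51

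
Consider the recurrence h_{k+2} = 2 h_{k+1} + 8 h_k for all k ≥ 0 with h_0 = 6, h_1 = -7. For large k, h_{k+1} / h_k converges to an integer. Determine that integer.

4

The characteristic equation is r^2 - 2r - 8 = 0, which factors as (r - 4)(r + 2) = 0.
So the roots are 4 and -2. Since |4| > |-2| and the coefficient of 4^k is non-zero, the ratio tends to 4.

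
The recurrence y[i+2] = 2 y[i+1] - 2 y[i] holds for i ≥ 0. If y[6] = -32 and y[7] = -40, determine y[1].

3

Rearranging, y[i-2] = (y[i] - 2 y[i-1]) / -2.
y[5] = (-40 - 2·(-32)) / -2 = 24/-2 = -12
y[4] = (-32 - 2·(-12)) / -2 = -8/-2 = 4
y[3] = (-12 - 2·4) / -2 = -20/-2 = 10
y[2] = (4 - 2·10) / -2 = -16/-2 = 8
y[1] = (10 - 2·8) / -2 = -6/-2 = 3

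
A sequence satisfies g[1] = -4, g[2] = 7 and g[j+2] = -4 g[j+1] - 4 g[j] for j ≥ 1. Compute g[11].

g[3] = -4·7 - 4·(-4) = -12
g[4] = -4·(-12) - 4·7 = 20
g[5] = -4·20 - 4·(-12) = -32
g[6] = -4·(-32) - 4·20 = 48
g[7] = -4·48 - 4·(-32) = -64
g[8] = -4·(-64) - 4·48 = 64
g[9] = -4·64 - 4·(-64) = 0
g[10] = -4·0 - 4·64 = -256
g[11] = -4·(-256) - 4·0 = 1024

1024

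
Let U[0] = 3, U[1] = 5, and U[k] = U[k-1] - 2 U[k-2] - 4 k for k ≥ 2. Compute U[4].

-29

U[2] = 5 - 2·3 - 8 = -9
U[3] = (-9) - 2·5 - 12 = -31
U[4] = (-31) - 2·(-9) - 16 = -29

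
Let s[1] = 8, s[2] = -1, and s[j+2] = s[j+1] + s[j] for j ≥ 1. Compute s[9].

83

s[3] = (-1) + 8 = 7
s[4] = 7 + (-1) = 6
s[5] = 6 + 7 = 13
s[6] = 13 + 6 = 19
s[7] = 19 + 13 = 32
s[8] = 32 + 19 = 51
s[9] = 51 + 32 = 83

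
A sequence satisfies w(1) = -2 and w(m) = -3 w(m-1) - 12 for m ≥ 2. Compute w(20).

The fixed point is -12/(1 + 3) = -3, so w(m) + 3 = -3(w(m-1) + 3).
Hence w(m) = 1·(-3)^{m-1} - 3.
w(20) = 1·(-3)^{19} - 3 = 1·-1162261467 - 3 = -1162261470.

-1162261470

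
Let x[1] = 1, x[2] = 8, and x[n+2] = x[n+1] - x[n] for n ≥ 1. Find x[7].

1

x[3] = 8 - 1 = 7
x[4] = 7 - 8 = -1
x[5] = (-1) - 7 = -8
x[6] = (-8) - (-1) = -7
x[7] = (-7) - (-8) = 1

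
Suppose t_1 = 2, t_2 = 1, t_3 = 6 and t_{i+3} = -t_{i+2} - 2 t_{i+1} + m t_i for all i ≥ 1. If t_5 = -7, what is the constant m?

t_4 = -8 + 2m
t_5 = -4 - m
So -4 - m = -7, giving m = 3.

3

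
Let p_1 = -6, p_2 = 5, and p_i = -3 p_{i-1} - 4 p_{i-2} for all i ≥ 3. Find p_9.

-1719

p_3 = -3*5 - 4*(-6) = 9
p_4 = -3*9 - 4*5 = -47
p_5 = -3*(-47) - 4*9 = 105
p_6 = -3*105 - 4*(-47) = -127
p_7 = -3*(-127) - 4*105 = -39
p_8 = -3*(-39) - 4*(-127) = 625
p_9 = -3*625 - 4*(-39) = -1719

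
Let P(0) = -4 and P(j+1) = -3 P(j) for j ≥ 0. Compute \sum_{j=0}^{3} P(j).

P(1) = -3·(-4) = 12
P(2) = -3·12 = -36
P(3) = -3·(-36) = 108
Sum = (-4) + 12 + (-36) + 108 = 80

80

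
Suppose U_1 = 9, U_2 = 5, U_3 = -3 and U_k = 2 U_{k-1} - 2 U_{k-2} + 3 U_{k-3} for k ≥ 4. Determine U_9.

U_4 = 2*(-3) - 2*5 + 3*9 = 11
U_5 = 2*11 - 2*(-3) + 3*5 = 43
U_6 = 2*43 - 2*11 + 3*(-3) = 55
U_7 = 2*55 - 2*43 + 3*11 = 57
U_8 = 2*57 - 2*55 + 3*43 = 133
U_9 = 2*133 - 2*57 + 3*55 = 317

317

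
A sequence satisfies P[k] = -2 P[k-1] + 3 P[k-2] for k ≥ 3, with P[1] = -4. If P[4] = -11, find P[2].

Let P[2] = x.
P[3] = -12 - 2x
P[4] = 24 + 7x
So 24 + 7x = -11, giving x = -5.

-5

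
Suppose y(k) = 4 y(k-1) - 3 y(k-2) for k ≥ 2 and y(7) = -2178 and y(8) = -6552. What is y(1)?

6

Rearranging, y(k-2) = (y(k) - 4 y(k-1)) / -3.
y(6) = (-6552 - 4*(-2178)) / -3 = 2160/-3 = -720
y(5) = (-2178 - 4*(-720)) / -3 = 702/-3 = -234
y(4) = (-720 - 4*(-234)) / -3 = 216/-3 = -72
y(3) = (-234 - 4*(-72)) / -3 = 54/-3 = -18
y(2) = (-72 - 4*(-18)) / -3 = 0/-3 = 0
y(1) = (-18 - 4*0) / -3 = -18/-3 = 6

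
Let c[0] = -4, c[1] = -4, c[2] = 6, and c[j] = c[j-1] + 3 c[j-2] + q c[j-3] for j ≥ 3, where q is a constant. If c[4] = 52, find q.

c[3] = -6 - 4q
c[4] = 12 - 8q
So 12 - 8q = 52, giving q = -5.

-5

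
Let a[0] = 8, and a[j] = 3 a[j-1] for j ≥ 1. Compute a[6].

5832

a[1] = 3*8 = 24
a[2] = 3*24 = 72
a[3] = 3*72 = 216
a[4] = 3*216 = 648
a[5] = 3*648 = 1944
a[6] = 3*1944 = 5832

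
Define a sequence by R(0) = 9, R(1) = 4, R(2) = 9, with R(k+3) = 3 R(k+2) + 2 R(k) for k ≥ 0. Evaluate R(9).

46755

R(3) = 3*9 + 2*9 = 45
R(4) = 3*45 + 2*4 = 143
R(5) = 3*143 + 2*9 = 447
R(6) = 3*447 + 2*45 = 1431
R(7) = 3*1431 + 2*143 = 4579
R(8) = 3*4579 + 2*447 = 14631
R(9) = 3*14631 + 2*1431 = 46755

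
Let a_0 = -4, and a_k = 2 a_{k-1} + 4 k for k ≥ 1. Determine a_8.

984

a_1 = 2(-4) + 4 = -4
a_2 = 2(-4) + 8 = 0
a_3 = 2(0) + 12 = 12
a_4 = 2(12) + 16 = 40
a_5 = 2(40) + 20 = 100
a_6 = 2(100) + 24 = 224
a_7 = 2(224) + 28 = 476
a_8 = 2(476) + 32 = 984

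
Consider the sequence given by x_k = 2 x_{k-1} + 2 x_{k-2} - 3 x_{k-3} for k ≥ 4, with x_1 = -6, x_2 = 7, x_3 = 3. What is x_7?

386

x_4 = 2(3) + 2(7) - 3(-6) = 38
x_5 = 2(38) + 2(3) - 3(7) = 61
x_6 = 2(61) + 2(38) - 3(3) = 189
x_7 = 2(189) + 2(61) - 3(38) = 386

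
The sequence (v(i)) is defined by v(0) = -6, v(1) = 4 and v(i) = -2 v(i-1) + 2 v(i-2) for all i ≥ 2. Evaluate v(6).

v(2) = -2*4 + 2*(-6) = -20
v(3) = -2*(-20) + 2*4 = 48
v(4) = -2*48 + 2*(-20) = -136
v(5) = -2*(-136) + 2*48 = 368
v(6) = -2*368 + 2*(-136) = -1008

-1008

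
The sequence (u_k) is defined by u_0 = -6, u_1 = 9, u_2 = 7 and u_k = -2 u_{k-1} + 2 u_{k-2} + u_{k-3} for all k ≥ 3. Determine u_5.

-51

u_3 = -2*7 + 2*9 + (-6) = -2
u_4 = -2*(-2) + 2*7 + 9 = 27
u_5 = -2*27 + 2*(-2) + 7 = -51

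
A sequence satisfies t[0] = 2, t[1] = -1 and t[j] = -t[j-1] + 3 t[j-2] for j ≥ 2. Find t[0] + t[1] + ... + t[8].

584

t[2] = -(-1) + 3(2) = 7
t[3] = -7 + 3(-1) = -10
t[4] = -(-10) + 3(7) = 31
t[5] = -31 + 3(-10) = -61
t[6] = -(-61) + 3(31) = 154
t[7] = -154 + 3(-61) = -337
t[8] = -(-337) + 3(154) = 799
Sum = 2 + (-1) + 7 + (-10) + 31 + (-61) + 154 + (-337) + 799 = 584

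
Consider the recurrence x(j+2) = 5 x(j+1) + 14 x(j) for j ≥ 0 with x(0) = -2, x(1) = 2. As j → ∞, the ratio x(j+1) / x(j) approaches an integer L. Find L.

7

The characteristic equation is r^2 - 5r - 14 = 0, which factors as (r - 7)(r + 2) = 0.
So the roots are 7 and -2. Since |7| > |-2| and the coefficient of 7^j is non-zero, the ratio tends to 7.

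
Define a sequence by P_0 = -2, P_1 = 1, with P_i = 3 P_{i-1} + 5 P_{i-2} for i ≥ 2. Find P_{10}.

-431647

P_2 = 3*1 + 5*(-2) = -7
P_3 = 3*(-7) + 5*1 = -16
P_4 = 3*(-16) + 5*(-7) = -83
P_5 = 3*(-83) + 5*(-16) = -329
P_6 = 3*(-329) + 5*(-83) = -1402
P_7 = 3*(-1402) + 5*(-329) = -5851
P_8 = 3*(-5851) + 5*(-1402) = -24563
P_9 = 3*(-24563) + 5*(-5851) = -102944
P_{10} = 3*(-102944) + 5*(-24563) = -431647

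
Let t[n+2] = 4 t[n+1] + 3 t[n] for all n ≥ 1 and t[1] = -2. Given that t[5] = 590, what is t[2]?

8

Let t[2] = z.
t[3] = -6 + 4z
t[4] = -24 + 19z
t[5] = -114 + 88z
So -114 + 88z = 590, giving z = 8.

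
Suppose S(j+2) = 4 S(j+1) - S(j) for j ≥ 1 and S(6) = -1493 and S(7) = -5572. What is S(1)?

8

Rearranging, S(j-2) = -(S(j) - 4 S(j-1)).
S(5) = -(-5572 - 4·(-1493)) = -400
S(4) = -(-1493 - 4·(-400)) = -107
S(3) = -(-400 - 4·(-107)) = -28
S(2) = -(-107 - 4·(-28)) = -5
S(1) = -(-28 - 4·(-5)) = 8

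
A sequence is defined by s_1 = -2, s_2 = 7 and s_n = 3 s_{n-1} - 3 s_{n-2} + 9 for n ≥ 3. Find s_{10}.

s_3 = 3(7) - 3(-2) + 9 = 36
s_4 = 3(36) - 3(7) + 9 = 96
s_5 = 3(96) - 3(36) + 9 = 189
s_6 = 3(189) - 3(96) + 9 = 288
s_7 = 3(288) - 3(189) + 9 = 306
s_8 = 3(306) - 3(288) + 9 = 63
s_9 = 3(63) - 3(306) + 9 = -720
s_{10} = 3(-720) - 3(63) + 9 = -2340

-2340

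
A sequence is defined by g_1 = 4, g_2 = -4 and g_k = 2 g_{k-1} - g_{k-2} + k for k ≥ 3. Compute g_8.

g_3 = 2·(-4) - 4 + 3 = -9
g_4 = 2·(-9) - (-4) + 4 = -10
g_5 = 2·(-10) - (-9) + 5 = -6
g_6 = 2·(-6) - (-10) + 6 = 4
g_7 = 2·4 - (-6) + 7 = 21
g_8 = 2·21 - 4 + 8 = 46

46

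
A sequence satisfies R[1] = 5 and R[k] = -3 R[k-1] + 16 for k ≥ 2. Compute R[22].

-10460353199

The fixed point is 16/(1 + 3) = 4, so R[k] - 4 = -3(R[k-1] - 4).
Hence R[k] = 1·(-3)^{k-1} + 4.
R[22] = 1·(-3)^{21} + 4 = 1·-10460353203 + 4 = -10460353199.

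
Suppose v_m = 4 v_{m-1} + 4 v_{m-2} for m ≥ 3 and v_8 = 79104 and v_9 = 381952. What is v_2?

Rearranging, v_{m-2} = (v_m - 4 v_{m-1}) / 4.
v_7 = (381952 - 4·79104) / 4 = 65536/4 = 16384
v_6 = (79104 - 4·16384) / 4 = 13568/4 = 3392
v_5 = (16384 - 4·3392) / 4 = 2816/4 = 704
v_4 = (3392 - 4·704) / 4 = 576/4 = 144
v_3 = (704 - 4·144) / 4 = 128/4 = 32
v_2 = (144 - 4·32) / 4 = 16/4 = 4

4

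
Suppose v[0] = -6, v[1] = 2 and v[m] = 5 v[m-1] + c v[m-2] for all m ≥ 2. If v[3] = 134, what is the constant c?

-3

v[2] = 10 - 6c
v[3] = 50 - 28c
So 50 - 28c = 134, giving c = -3.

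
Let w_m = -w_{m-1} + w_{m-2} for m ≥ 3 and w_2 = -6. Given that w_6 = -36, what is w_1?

2

Let w_1 = x.
w_3 = 6 + x
w_4 = -12 - x
w_5 = 18 + 2x
w_6 = -30 - 3x
So -30 - 3x = -36, giving x = 2.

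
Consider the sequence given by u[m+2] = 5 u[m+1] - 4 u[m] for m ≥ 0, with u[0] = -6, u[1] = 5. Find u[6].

15009

u[2] = 5*5 - 4*(-6) = 49
u[3] = 5*49 - 4*5 = 225
u[4] = 5*225 - 4*49 = 929
u[5] = 5*929 - 4*225 = 3745
u[6] = 5*3745 - 4*929 = 15009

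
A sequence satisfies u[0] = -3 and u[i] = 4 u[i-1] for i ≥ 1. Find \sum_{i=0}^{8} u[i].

u[1] = 4·(-3) = -12
u[2] = 4·(-12) = -48
u[3] = 4·(-48) = -192
u[4] = 4·(-192) = -768
u[5] = 4·(-768) = -3072
u[6] = 4·(-3072) = -12288
u[7] = 4·(-12288) = -49152
u[8] = 4·(-49152) = -196608
Sum = (-3) + (-12) + (-48) + (-192) + (-768) + (-3072) + (-12288) + (-49152) + (-196608) = -262143

-262143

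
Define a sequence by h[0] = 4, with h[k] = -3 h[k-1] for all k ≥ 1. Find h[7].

-8748

h[1] = -3(4) = -12
h[2] = -3(-12) = 36
h[3] = -3(36) = -108
h[4] = -3(-108) = 324
h[5] = -3(324) = -972
h[6] = -3(-972) = 2916
h[7] = -3(2916) = -8748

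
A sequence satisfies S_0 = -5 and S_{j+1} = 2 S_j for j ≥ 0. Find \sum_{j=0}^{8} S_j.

S_1 = 2·(-5) = -10
S_2 = 2·(-10) = -20
S_3 = 2·(-20) = -40
S_4 = 2·(-40) = -80
S_5 = 2·(-80) = -160
S_6 = 2·(-160) = -320
S_7 = 2·(-320) = -640
S_8 = 2·(-640) = -1280
Sum = (-5) + (-10) + (-20) + (-40) + (-80) + (-160) + (-320) + (-640) + (-1280) = -2555

-2555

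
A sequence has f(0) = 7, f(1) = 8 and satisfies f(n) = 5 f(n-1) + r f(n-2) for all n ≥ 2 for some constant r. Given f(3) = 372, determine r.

4

f(2) = 40 + 7r
f(3) = 200 + 43r
So 200 + 43r = 372, giving r = 4.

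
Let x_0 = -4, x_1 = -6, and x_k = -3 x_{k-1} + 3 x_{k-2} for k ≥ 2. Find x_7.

x_2 = -3*(-6) + 3*(-4) = 6
x_3 = -3*6 + 3*(-6) = -36
x_4 = -3*(-36) + 3*6 = 126
x_5 = -3*126 + 3*(-36) = -486
x_6 = -3*(-486) + 3*126 = 1836
x_7 = -3*1836 + 3*(-486) = -6966

-6966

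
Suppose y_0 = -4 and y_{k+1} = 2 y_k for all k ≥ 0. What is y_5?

-128

y_1 = 2*(-4) = -8
y_2 = 2*(-8) = -16
y_3 = 2*(-16) = -32
y_4 = 2*(-32) = -64
y_5 = 2*(-64) = -128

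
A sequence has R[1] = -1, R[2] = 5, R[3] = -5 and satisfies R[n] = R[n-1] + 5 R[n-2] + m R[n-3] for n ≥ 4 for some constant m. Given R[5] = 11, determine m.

R[4] = 20 - m
R[5] = -5 + 4m
So -5 + 4m = 11, giving m = 4.

4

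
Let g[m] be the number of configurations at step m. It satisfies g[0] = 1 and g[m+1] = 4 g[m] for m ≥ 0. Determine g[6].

g[1] = 4(1) = 4
g[2] = 4(4) = 16
g[3] = 4(16) = 64
g[4] = 4(64) = 256
g[5] = 4(256) = 1024
g[6] = 4(1024) = 4096

4096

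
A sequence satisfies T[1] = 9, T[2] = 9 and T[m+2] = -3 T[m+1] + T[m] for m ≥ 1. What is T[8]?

T[3] = -3·9 + 9 = -18
T[4] = -3·(-18) + 9 = 63
T[5] = -3·63 + (-18) = -207
T[6] = -3·(-207) + 63 = 684
T[7] = -3·684 + (-207) = -2259
T[8] = -3·(-2259) + 684 = 7461

7461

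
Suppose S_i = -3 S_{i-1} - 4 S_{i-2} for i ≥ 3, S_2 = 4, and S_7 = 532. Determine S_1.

8

Let S_1 = z.
S_3 = -12 - 4z
S_4 = 20 + 12z
S_5 = -12 - 20z
S_6 = -44 + 12z
S_7 = 180 + 44z
So 180 + 44z = 532, giving z = 8.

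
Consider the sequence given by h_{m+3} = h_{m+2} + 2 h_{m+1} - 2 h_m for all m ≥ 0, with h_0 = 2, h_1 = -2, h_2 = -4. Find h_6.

h_3 = (-4) + 2*(-2) - 2*2 = -12
h_4 = (-12) + 2*(-4) - 2*(-2) = -16
h_5 = (-16) + 2*(-12) - 2*(-4) = -32
h_6 = (-32) + 2*(-16) - 2*(-12) = -40

-40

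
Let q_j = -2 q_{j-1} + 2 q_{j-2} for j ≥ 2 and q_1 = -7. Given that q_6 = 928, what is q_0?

Let q_0 = z.
q_2 = 14 + 2z
q_3 = -42 - 4z
q_4 = 112 + 12z
q_5 = -308 - 32z
q_6 = 840 + 88z
So 840 + 88z = 928, giving z = 1.

1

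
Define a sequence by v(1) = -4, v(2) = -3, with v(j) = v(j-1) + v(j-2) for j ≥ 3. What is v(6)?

-27

v(3) = (-3) + (-4) = -7
v(4) = (-7) + (-3) = -10
v(5) = (-10) + (-7) = -17
v(6) = (-17) + (-10) = -27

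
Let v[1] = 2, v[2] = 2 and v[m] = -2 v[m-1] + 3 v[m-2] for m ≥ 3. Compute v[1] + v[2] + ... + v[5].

10

v[3] = -2·2 + 3·2 = 2
v[4] = -2·2 + 3·2 = 2
v[5] = -2·2 + 3·2 = 2
Sum = 2 + 2 + 2 + 2 + 2 = 10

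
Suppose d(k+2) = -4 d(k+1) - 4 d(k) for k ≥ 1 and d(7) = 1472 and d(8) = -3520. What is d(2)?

-1

Rearranging, d(k-2) = (d(k) + 4 d(k-1)) / -4.
d(6) = (-3520 + 4*1472) / -4 = 2368/-4 = -592
d(5) = (1472 + 4*(-592)) / -4 = -896/-4 = 224
d(4) = (-592 + 4*224) / -4 = 304/-4 = -76
d(3) = (224 + 4*(-76)) / -4 = -80/-4 = 20
d(2) = (-76 + 4*20) / -4 = 4/-4 = -1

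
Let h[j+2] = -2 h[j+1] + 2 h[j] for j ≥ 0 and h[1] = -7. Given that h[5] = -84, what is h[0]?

Let h[0] = z.
h[2] = 14 + 2z
h[3] = -42 - 4z
h[4] = 112 + 12z
h[5] = -308 - 32z
So -308 - 32z = -84, giving z = -7.

-7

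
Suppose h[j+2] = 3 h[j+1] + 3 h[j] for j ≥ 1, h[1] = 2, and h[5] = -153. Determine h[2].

Let h[2] = v.
h[3] = 6 + 3v
h[4] = 18 + 12v
h[5] = 72 + 45v
So 72 + 45v = -153, giving v = -5.

-5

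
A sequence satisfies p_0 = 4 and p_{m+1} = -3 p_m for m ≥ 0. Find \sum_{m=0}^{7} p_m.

p_1 = -3*4 = -12
p_2 = -3*(-12) = 36
p_3 = -3*36 = -108
p_4 = -3*(-108) = 324
p_5 = -3*324 = -972
p_6 = -3*(-972) = 2916
p_7 = -3*2916 = -8748
Sum = 4 + (-12) + 36 + (-108) + 324 + (-972) + 2916 + (-8748) = -6560

-6560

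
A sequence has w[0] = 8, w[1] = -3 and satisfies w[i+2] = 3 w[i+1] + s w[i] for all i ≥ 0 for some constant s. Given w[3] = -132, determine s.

w[2] = -9 + 8s
w[3] = -27 + 21s
So -27 + 21s = -132, giving s = -5.

-5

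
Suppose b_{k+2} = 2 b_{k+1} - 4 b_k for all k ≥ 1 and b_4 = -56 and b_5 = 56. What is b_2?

-7

Rearranging, b_{k-2} = (b_k - 2 b_{k-1}) / -4.
b_3 = (56 - 2·(-56)) / -4 = 168/-4 = -42
b_2 = (-56 - 2·(-42)) / -4 = 28/-4 = -7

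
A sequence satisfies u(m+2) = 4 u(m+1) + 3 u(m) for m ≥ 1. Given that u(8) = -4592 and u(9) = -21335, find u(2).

4

Rearranging, u(m-2) = (u(m) - 4 u(m-1)) / 3.
u(7) = (-21335 - 4(-4592)) / 3 = -2967/3 = -989
u(6) = (-4592 - 4(-989)) / 3 = -636/3 = -212
u(5) = (-989 - 4(-212)) / 3 = -141/3 = -47
u(4) = (-212 - 4(-47)) / 3 = -24/3 = -8
u(3) = (-47 - 4(-8)) / 3 = -15/3 = -5
u(2) = (-8 - 4(-5)) / 3 = 12/3 = 4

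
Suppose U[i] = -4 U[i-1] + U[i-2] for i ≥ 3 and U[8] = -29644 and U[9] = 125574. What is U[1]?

Rearranging, U[i-2] = U[i] + 4 U[i-1].
U[7] = 125574 + 4*(-29644) = 6998
U[6] = -29644 + 4*6998 = -1652
U[5] = 6998 + 4*(-1652) = 390
U[4] = -1652 + 4*390 = -92
U[3] = 390 + 4*(-92) = 22
U[2] = -92 + 4*22 = -4
U[1] = 22 + 4*(-4) = 6

6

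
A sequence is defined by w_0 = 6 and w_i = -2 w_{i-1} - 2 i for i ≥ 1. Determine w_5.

-210

w_1 = -2*6 - 2 = -14
w_2 = -2*(-14) - 4 = 24
w_3 = -2*24 - 6 = -54
w_4 = -2*(-54) - 8 = 100
w_5 = -2*100 - 10 = -210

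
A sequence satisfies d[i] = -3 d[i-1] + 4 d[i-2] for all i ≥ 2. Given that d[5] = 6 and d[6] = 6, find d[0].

Rearranging, d[i-2] = (d[i] + 3 d[i-1]) / 4.
d[4] = (6 + 3·6) / 4 = 24/4 = 6
d[3] = (6 + 3·6) / 4 = 24/4 = 6
d[2] = (6 + 3·6) / 4 = 24/4 = 6
d[1] = (6 + 3·6) / 4 = 24/4 = 6
d[0] = (6 + 3·6) / 4 = 24/4 = 6

6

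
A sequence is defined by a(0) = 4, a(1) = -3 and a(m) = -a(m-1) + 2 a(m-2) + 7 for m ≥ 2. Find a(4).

a(2) = -(-3) + 2(4) + 7 = 18
a(3) = -18 + 2(-3) + 7 = -17
a(4) = -(-17) + 2(18) + 7 = 60

60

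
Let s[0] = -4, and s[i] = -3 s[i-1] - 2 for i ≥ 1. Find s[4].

-284

s[1] = -3·(-4) - 2 = 10
s[2] = -3·10 - 2 = -32
s[3] = -3·(-32) - 2 = 94
s[4] = -3·94 - 2 = -284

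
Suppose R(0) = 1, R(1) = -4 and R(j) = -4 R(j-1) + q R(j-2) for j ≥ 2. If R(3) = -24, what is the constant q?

R(2) = 16 + q
R(3) = -64 - 8q
So -64 - 8q = -24, giving q = -5.

-5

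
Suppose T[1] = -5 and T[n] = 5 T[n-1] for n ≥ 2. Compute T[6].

-15625

T[2] = 5*(-5) = -25
T[3] = 5*(-25) = -125
T[4] = 5*(-125) = -625
T[5] = 5*(-625) = -3125
T[6] = 5*(-3125) = -15625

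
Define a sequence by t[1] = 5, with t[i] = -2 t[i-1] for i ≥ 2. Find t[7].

320

t[2] = -2·5 = -10
t[3] = -2·(-10) = 20
t[4] = -2·20 = -40
t[5] = -2·(-40) = 80
t[6] = -2·80 = -160
t[7] = -2·(-160) = 320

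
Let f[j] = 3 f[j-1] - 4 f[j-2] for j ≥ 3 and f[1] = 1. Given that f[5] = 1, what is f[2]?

7

Let f[2] = y.
f[3] = -4 + 3y
f[4] = -12 + 5y
f[5] = -20 + 3y
So -20 + 3y = 1, giving y = 7.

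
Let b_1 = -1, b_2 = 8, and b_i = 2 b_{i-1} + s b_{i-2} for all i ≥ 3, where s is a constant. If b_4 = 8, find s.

-4

b_3 = 16 - s
b_4 = 32 + 6s
So 32 + 6s = 8, giving s = -4.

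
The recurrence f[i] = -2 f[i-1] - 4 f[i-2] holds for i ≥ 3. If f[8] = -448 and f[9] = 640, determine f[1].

1

Rearranging, f[i-2] = (f[i] + 2 f[i-1]) / -4.
f[7] = (640 + 2(-448)) / -4 = -256/-4 = 64
f[6] = (-448 + 2(64)) / -4 = -320/-4 = 80
f[5] = (64 + 2(80)) / -4 = 224/-4 = -56
f[4] = (80 + 2(-56)) / -4 = -32/-4 = 8
f[3] = (-56 + 2(8)) / -4 = -40/-4 = 10
f[2] = (8 + 2(10)) / -4 = 28/-4 = -7
f[1] = (10 + 2(-7)) / -4 = -4/-4 = 1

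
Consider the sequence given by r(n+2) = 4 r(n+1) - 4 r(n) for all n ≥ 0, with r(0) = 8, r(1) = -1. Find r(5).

-1104

r(2) = 4·(-1) - 4·8 = -36
r(3) = 4·(-36) - 4·(-1) = -140
r(4) = 4·(-140) - 4·(-36) = -416
r(5) = 4·(-416) - 4·(-140) = -1104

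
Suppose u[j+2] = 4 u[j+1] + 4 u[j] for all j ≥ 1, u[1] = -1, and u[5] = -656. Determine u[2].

-6

Let u[2] = y.
u[3] = -4 + 4y
u[4] = -16 + 20y
u[5] = -80 + 96y
So -80 + 96y = -656, giving y = -6.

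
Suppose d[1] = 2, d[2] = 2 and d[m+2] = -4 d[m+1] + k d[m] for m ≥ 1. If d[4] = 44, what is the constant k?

-2

d[3] = -8 + 2k
d[4] = 32 - 6k
So 32 - 6k = 44, giving k = -2.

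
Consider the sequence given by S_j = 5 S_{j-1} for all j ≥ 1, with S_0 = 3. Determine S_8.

S_1 = 5·3 = 15
S_2 = 5·15 = 75
S_3 = 5·75 = 375
S_4 = 5·375 = 1875
S_5 = 5·1875 = 9375
S_6 = 5·9375 = 46875
S_7 = 5·46875 = 234375
S_8 = 5·234375 = 1171875

1171875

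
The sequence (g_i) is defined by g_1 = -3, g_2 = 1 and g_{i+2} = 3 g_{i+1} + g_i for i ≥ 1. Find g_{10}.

1189

g_3 = 3·1 + (-3) = 0
g_4 = 3·0 + 1 = 1
g_5 = 3·1 + 0 = 3
g_6 = 3·3 + 1 = 10
g_7 = 3·10 + 3 = 33
g_8 = 3·33 + 10 = 109
g_9 = 3·109 + 33 = 360
g_{10} = 3·360 + 109 = 1189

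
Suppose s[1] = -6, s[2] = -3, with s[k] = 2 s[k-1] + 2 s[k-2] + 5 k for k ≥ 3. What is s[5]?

35

s[3] = 2(-3) + 2(-6) + 15 = -3
s[4] = 2(-3) + 2(-3) + 20 = 8
s[5] = 2(8) + 2(-3) + 25 = 35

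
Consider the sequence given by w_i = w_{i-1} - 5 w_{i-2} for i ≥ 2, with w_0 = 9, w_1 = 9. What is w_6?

w_2 = 9 - 5·9 = -36
w_3 = (-36) - 5·9 = -81
w_4 = (-81) - 5·(-36) = 99
w_5 = 99 - 5·(-81) = 504
w_6 = 504 - 5·99 = 9

9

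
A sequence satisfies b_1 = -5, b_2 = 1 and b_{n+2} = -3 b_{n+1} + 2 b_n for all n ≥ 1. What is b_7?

b_3 = -3(1) + 2(-5) = -13
b_4 = -3(-13) + 2(1) = 41
b_5 = -3(41) + 2(-13) = -149
b_6 = -3(-149) + 2(41) = 529
b_7 = -3(529) + 2(-149) = -1885

-1885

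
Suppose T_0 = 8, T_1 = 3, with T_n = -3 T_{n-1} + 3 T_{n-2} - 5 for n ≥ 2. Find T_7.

-5621

T_2 = -3*3 + 3*8 - 5 = 10
T_3 = -3*10 + 3*3 - 5 = -26
T_4 = -3*(-26) + 3*10 - 5 = 103
T_5 = -3*103 + 3*(-26) - 5 = -392
T_6 = -3*(-392) + 3*103 - 5 = 1480
T_7 = -3*1480 + 3*(-392) - 5 = -5621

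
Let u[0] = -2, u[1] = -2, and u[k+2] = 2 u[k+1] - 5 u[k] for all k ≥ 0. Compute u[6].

-234

u[2] = 2(-2) - 5(-2) = 6
u[3] = 2(6) - 5(-2) = 22
u[4] = 2(22) - 5(6) = 14
u[5] = 2(14) - 5(22) = -82
u[6] = 2(-82) - 5(14) = -234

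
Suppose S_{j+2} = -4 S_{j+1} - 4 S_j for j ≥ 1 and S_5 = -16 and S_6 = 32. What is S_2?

Rearranging, S_{j-2} = (S_j + 4 S_{j-1}) / -4.
S_4 = (32 + 4·(-16)) / -4 = -32/-4 = 8
S_3 = (-16 + 4·8) / -4 = 16/-4 = -4
S_2 = (8 + 4·(-4)) / -4 = -8/-4 = 2

2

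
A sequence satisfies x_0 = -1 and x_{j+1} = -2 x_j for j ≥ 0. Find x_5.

x_1 = -2*(-1) = 2
x_2 = -2*2 = -4
x_3 = -2*(-4) = 8
x_4 = -2*8 = -16
x_5 = -2*(-16) = 32

32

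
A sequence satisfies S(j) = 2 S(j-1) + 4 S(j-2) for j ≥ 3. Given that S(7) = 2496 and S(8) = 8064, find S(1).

Rearranging, S(j-2) = (S(j) - 2 S(j-1)) / 4.
S(6) = (8064 - 2·2496) / 4 = 3072/4 = 768
S(5) = (2496 - 2·768) / 4 = 960/4 = 240
S(4) = (768 - 2·240) / 4 = 288/4 = 72
S(3) = (240 - 2·72) / 4 = 96/4 = 24
S(2) = (72 - 2·24) / 4 = 24/4 = 6
S(1) = (24 - 2·6) / 4 = 12/4 = 3

3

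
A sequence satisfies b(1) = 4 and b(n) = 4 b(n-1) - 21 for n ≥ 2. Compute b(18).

-51539607545

The fixed point is -21/(1 - 4) = 7, so b(n) - 7 = 4(b(n-1) - 7).
Hence b(n) = -3·4^{n-1} + 7.
b(18) = -3·4^{17} + 7 = -3·17179869184 + 7 = -51539607545.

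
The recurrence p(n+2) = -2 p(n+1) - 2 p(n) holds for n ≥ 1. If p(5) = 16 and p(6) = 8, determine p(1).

Rearranging, p(n-2) = (p(n) + 2 p(n-1)) / -2.
p(4) = (8 + 2(16)) / -2 = 40/-2 = -20
p(3) = (16 + 2(-20)) / -2 = -24/-2 = 12
p(2) = (-20 + 2(12)) / -2 = 4/-2 = -2
p(1) = (12 + 2(-2)) / -2 = 8/-2 = -4

-4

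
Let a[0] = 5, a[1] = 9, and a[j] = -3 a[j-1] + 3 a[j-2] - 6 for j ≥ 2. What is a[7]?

a[2] = -3(9) + 3(5) - 6 = -18
a[3] = -3(-18) + 3(9) - 6 = 75
a[4] = -3(75) + 3(-18) - 6 = -285
a[5] = -3(-285) + 3(75) - 6 = 1074
a[6] = -3(1074) + 3(-285) - 6 = -4083
a[7] = -3(-4083) + 3(1074) - 6 = 15465

15465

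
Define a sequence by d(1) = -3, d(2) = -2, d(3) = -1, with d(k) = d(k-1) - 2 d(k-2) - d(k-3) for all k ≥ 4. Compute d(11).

d(4) = (-1) - 2(-2) - (-3) = 6
d(5) = 6 - 2(-1) - (-2) = 10
d(6) = 10 - 2(6) - (-1) = -1
d(7) = (-1) - 2(10) - 6 = -27
d(8) = (-27) - 2(-1) - 10 = -35
d(9) = (-35) - 2(-27) - (-1) = 20
d(10) = 20 - 2(-35) - (-27) = 117
d(11) = 117 - 2(20) - (-35) = 112

112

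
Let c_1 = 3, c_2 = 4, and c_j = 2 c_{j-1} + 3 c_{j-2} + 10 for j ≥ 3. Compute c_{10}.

59044

c_3 = 2·4 + 3·3 + 10 = 27
c_4 = 2·27 + 3·4 + 10 = 76
c_5 = 2·76 + 3·27 + 10 = 243
c_6 = 2·243 + 3·76 + 10 = 724
c_7 = 2·724 + 3·243 + 10 = 2187
c_8 = 2·2187 + 3·724 + 10 = 6556
c_9 = 2·6556 + 3·2187 + 10 = 19683
c_{10} = 2·19683 + 3·6556 + 10 = 59044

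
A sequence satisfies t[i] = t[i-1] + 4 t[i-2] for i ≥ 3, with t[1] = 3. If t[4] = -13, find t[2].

Let t[2] = z.
t[3] = 12 + z
t[4] = 12 + 5z
So 12 + 5z = -13, giving z = -5.

-5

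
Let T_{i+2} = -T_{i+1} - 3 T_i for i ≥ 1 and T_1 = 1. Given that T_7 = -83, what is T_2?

5

Let T_2 = y.
T_3 = -3 - y
T_4 = 3 - 2y
T_5 = 6 + 5y
T_6 = -15 + y
T_7 = -3 - 16y
So -3 - 16y = -83, giving y = 5.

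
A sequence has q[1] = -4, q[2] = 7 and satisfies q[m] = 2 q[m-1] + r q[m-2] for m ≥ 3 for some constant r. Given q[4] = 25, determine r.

3

q[3] = 14 - 4r
q[4] = 28 - r
So 28 - r = 25, giving r = 3.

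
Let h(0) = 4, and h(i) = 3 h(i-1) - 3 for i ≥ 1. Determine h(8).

h(1) = 3·4 - 3 = 9
h(2) = 3·9 - 3 = 24
h(3) = 3·24 - 3 = 69
h(4) = 3·69 - 3 = 204
h(5) = 3·204 - 3 = 609
h(6) = 3·609 - 3 = 1824
h(7) = 3·1824 - 3 = 5469
h(8) = 3·5469 - 3 = 16404

16404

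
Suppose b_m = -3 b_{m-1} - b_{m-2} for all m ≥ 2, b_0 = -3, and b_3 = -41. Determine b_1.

Let b_1 = w.
b_2 = 3 - 3w
b_3 = -9 + 8w
So -9 + 8w = -41, giving w = -4.

-4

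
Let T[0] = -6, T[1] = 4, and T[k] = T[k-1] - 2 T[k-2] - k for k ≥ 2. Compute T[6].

12

T[2] = 4 - 2*(-6) - 2 = 14
T[3] = 14 - 2*4 - 3 = 3
T[4] = 3 - 2*14 - 4 = -29
T[5] = (-29) - 2*3 - 5 = -40
T[6] = (-40) - 2*(-29) - 6 = 12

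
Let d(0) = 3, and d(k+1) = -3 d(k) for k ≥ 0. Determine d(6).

d(1) = -3*3 = -9
d(2) = -3*(-9) = 27
d(3) = -3*27 = -81
d(4) = -3*(-81) = 243
d(5) = -3*243 = -729
d(6) = -3*(-729) = 2187

2187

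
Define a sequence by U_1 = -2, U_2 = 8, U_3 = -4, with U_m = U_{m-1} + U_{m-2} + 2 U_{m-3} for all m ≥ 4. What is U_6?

U_4 = (-4) + 8 + 2*(-2) = 0
U_5 = 0 + (-4) + 2*8 = 12
U_6 = 12 + 0 + 2*(-4) = 4

4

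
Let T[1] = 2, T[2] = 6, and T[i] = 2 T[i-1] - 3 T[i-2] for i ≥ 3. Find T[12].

-1446

T[3] = 2(6) - 3(2) = 6
T[4] = 2(6) - 3(6) = -6
T[5] = 2(-6) - 3(6) = -30
T[6] = 2(-30) - 3(-6) = -42
T[7] = 2(-42) - 3(-30) = 6
T[8] = 2(6) - 3(-42) = 138
T[9] = 2(138) - 3(6) = 258
T[10] = 2(258) - 3(138) = 102
T[11] = 2(102) - 3(258) = -570
T[12] = 2(-570) - 3(102) = -1446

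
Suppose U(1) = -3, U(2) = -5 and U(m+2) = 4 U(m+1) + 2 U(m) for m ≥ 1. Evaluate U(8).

U(3) = 4·(-5) + 2·(-3) = -26
U(4) = 4·(-26) + 2·(-5) = -114
U(5) = 4·(-114) + 2·(-26) = -508
U(6) = 4·(-508) + 2·(-114) = -2260
U(7) = 4·(-2260) + 2·(-508) = -10056
U(8) = 4·(-10056) + 2·(-2260) = -44744

-44744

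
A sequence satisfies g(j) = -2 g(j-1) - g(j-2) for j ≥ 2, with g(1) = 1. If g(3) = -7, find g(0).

Let g(0) = w.
g(2) = -2 - w
g(3) = 3 + 2w
So 3 + 2w = -7, giving w = -5.

-5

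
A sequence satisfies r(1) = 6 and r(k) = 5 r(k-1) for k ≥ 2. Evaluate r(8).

468750

r(2) = 5(6) = 30
r(3) = 5(30) = 150
r(4) = 5(150) = 750
r(5) = 5(750) = 3750
r(6) = 5(3750) = 18750
r(7) = 5(18750) = 93750
r(8) = 5(93750) = 468750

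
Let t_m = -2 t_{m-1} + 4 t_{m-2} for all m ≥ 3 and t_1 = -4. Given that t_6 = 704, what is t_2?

4

Let t_2 = z.
t_3 = -16 - 2z
t_4 = 32 + 8z
t_5 = -128 - 24z
t_6 = 384 + 80z
So 384 + 80z = 704, giving z = 4.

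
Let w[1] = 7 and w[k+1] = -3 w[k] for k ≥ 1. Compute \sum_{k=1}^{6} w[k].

w[2] = -3*7 = -21
w[3] = -3*(-21) = 63
w[4] = -3*63 = -189
w[5] = -3*(-189) = 567
w[6] = -3*567 = -1701
Sum = 7 + (-21) + 63 + (-189) + 567 + (-1701) = -1274

-1274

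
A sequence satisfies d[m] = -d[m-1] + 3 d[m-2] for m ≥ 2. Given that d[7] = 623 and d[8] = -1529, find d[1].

Rearranging, d[m-2] = (d[m] + d[m-1]) / 3.
d[6] = (-1529 + 623) / 3 = -906/3 = -302
d[5] = (623 + (-302)) / 3 = 321/3 = 107
d[4] = (-302 + 107) / 3 = -195/3 = -65
d[3] = (107 + (-65)) / 3 = 42/3 = 14
d[2] = (-65 + 14) / 3 = -51/3 = -17
d[1] = (14 + (-17)) / 3 = -3/3 = -1

-1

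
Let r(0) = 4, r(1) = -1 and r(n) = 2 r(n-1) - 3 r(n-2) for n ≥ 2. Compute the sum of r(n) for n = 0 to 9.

-693

r(2) = 2(-1) - 3(4) = -14
r(3) = 2(-14) - 3(-1) = -25
r(4) = 2(-25) - 3(-14) = -8
r(5) = 2(-8) - 3(-25) = 59
r(6) = 2(59) - 3(-8) = 142
r(7) = 2(142) - 3(59) = 107
r(8) = 2(107) - 3(142) = -212
r(9) = 2(-212) - 3(107) = -745
Sum = 4 + (-1) + (-14) + (-25) + (-8) + 59 + 142 + 107 + (-212) + (-745) = -693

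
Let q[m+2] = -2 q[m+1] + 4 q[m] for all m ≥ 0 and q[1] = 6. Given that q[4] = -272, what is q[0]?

Let q[0] = x.
q[2] = -12 + 4x
q[3] = 48 - 8x
q[4] = -144 + 32x
So -144 + 32x = -272, giving x = -4.

-4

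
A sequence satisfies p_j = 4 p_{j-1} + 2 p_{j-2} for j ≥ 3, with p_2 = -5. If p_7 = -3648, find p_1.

6

Let p_1 = v.
p_3 = -20 + 2v
p_4 = -90 + 8v
p_5 = -400 + 36v
p_6 = -1780 + 160v
p_7 = -7920 + 712v
So -7920 + 712v = -3648, giving v = 6.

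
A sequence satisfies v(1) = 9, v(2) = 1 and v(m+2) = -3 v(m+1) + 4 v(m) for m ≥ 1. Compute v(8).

-26207

v(3) = -3(1) + 4(9) = 33
v(4) = -3(33) + 4(1) = -95
v(5) = -3(-95) + 4(33) = 417
v(6) = -3(417) + 4(-95) = -1631
v(7) = -3(-1631) + 4(417) = 6561
v(8) = -3(6561) + 4(-1631) = -26207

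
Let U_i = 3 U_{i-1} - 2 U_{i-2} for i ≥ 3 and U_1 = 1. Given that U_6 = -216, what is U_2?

Let U_2 = y.
U_3 = -2 + 3y
U_4 = -6 + 7y
U_5 = -14 + 15y
U_6 = -30 + 31y
So -30 + 31y = -216, giving y = -6.

-6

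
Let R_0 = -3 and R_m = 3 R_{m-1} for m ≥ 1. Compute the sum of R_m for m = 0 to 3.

R_1 = 3·(-3) = -9
R_2 = 3·(-9) = -27
R_3 = 3·(-27) = -81
Sum = (-3) + (-9) + (-27) + (-81) = -120

-120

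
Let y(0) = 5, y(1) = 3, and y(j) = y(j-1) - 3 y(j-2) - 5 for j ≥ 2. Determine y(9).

353

y(2) = 3 - 3(5) - 5 = -17
y(3) = (-17) - 3(3) - 5 = -31
y(4) = (-31) - 3(-17) - 5 = 15
y(5) = 15 - 3(-31) - 5 = 103
y(6) = 103 - 3(15) - 5 = 53
y(7) = 53 - 3(103) - 5 = -261
y(8) = (-261) - 3(53) - 5 = -425
y(9) = (-425) - 3(-261) - 5 = 353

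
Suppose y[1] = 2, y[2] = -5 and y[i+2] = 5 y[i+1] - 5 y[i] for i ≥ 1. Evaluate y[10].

y[3] = 5·(-5) - 5·2 = -35
y[4] = 5·(-35) - 5·(-5) = -150
y[5] = 5·(-150) - 5·(-35) = -575
y[6] = 5·(-575) - 5·(-150) = -2125
y[7] = 5·(-2125) - 5·(-575) = -7750
y[8] = 5·(-7750) - 5·(-2125) = -28125
y[9] = 5·(-28125) - 5·(-7750) = -101875
y[10] = 5·(-101875) - 5·(-28125) = -368750

-368750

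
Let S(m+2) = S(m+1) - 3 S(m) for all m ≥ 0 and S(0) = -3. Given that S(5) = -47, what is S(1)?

Let S(1) = y.
S(2) = 9 + y
S(3) = 9 - 2y
S(4) = -18 - 5y
S(5) = -45 + y
So -45 + y = -47, giving y = -2.

-2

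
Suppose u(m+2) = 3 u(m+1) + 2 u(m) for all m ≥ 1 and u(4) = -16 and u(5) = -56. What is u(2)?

-2

Rearranging, u(m-2) = (u(m) - 3 u(m-1)) / 2.
u(3) = (-56 - 3(-16)) / 2 = -8/2 = -4
u(2) = (-16 - 3(-4)) / 2 = -4/2 = -2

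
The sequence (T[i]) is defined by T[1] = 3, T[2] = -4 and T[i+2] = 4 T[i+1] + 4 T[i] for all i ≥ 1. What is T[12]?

T[3] = 4*(-4) + 4*3 = -4
T[4] = 4*(-4) + 4*(-4) = -32
T[5] = 4*(-32) + 4*(-4) = -144
T[6] = 4*(-144) + 4*(-32) = -704
T[7] = 4*(-704) + 4*(-144) = -3392
T[8] = 4*(-3392) + 4*(-704) = -16384
T[9] = 4*(-16384) + 4*(-3392) = -79104
T[10] = 4*(-79104) + 4*(-16384) = -381952
T[11] = 4*(-381952) + 4*(-79104) = -1844224
T[12] = 4*(-1844224) + 4*(-381952) = -8904704

-8904704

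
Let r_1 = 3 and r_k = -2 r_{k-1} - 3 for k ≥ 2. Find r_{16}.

The fixed point is -3/(1 + 2) = -1, so r_k + 1 = -2(r_{k-1} + 1).
Hence r_k = 4·(-2)^{k-1} - 1.
r_{16} = 4·(-2)^{15} - 1 = 4·-32768 - 1 = -131073.

-131073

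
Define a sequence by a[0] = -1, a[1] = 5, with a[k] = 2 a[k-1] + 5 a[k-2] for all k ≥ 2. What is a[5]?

a[2] = 2·5 + 5·(-1) = 5
a[3] = 2·5 + 5·5 = 35
a[4] = 2·35 + 5·5 = 95
a[5] = 2·95 + 5·35 = 365

365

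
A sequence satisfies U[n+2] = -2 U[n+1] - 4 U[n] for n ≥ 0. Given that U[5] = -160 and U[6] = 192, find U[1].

4

Rearranging, U[n-2] = (U[n] + 2 U[n-1]) / -4.
U[4] = (192 + 2(-160)) / -4 = -128/-4 = 32
U[3] = (-160 + 2(32)) / -4 = -96/-4 = 24
U[2] = (32 + 2(24)) / -4 = 80/-4 = -20
U[1] = (24 + 2(-20)) / -4 = -16/-4 = 4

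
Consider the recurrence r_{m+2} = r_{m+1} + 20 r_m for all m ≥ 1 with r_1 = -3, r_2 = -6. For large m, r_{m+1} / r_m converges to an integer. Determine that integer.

5

The characteristic equation is r^2 - r - 20 = 0, which factors as (r - 5)(r + 4) = 0.
So the roots are 5 and -4. Since |5| > |-4| and the coefficient of 5^m is non-zero, the ratio tends to 5.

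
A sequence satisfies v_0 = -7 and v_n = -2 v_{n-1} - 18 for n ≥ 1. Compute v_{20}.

-1048582

The fixed point is -18/(1 + 2) = -6, so v_n + 6 = -2(v_{n-1} + 6).
Hence v_n = -1·(-2)^n - 6.
v_{20} = -1·(-2)^{20} - 6 = -1·1048576 - 6 = -1048582.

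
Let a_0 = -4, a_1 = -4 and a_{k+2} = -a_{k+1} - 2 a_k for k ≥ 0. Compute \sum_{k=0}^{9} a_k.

a_2 = -(-4) - 2*(-4) = 12
a_3 = -12 - 2*(-4) = -4
a_4 = -(-4) - 2*12 = -20
a_5 = -(-20) - 2*(-4) = 28
a_6 = -28 - 2*(-20) = 12
a_7 = -12 - 2*28 = -68
a_8 = -(-68) - 2*12 = 44
a_9 = -44 - 2*(-68) = 92
Sum = (-4) + (-4) + 12 + (-4) + (-20) + 28 + 12 + (-68) + 44 + 92 = 88

88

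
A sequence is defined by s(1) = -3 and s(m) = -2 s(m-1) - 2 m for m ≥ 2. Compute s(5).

-34

s(2) = -2(-3) - 4 = 2
s(3) = -2(2) - 6 = -10
s(4) = -2(-10) - 8 = 12
s(5) = -2(12) - 10 = -34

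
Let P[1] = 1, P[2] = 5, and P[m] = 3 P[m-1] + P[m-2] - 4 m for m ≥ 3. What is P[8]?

P[3] = 3·5 + 1 - 12 = 4
P[4] = 3·4 + 5 - 16 = 1
P[5] = 3·1 + 4 - 20 = -13
P[6] = 3·(-13) + 1 - 24 = -62
P[7] = 3·(-62) + (-13) - 28 = -227
P[8] = 3·(-227) + (-62) - 32 = -775

-775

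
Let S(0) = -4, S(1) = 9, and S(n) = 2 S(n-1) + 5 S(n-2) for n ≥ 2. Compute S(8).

13012

S(2) = 2*9 + 5*(-4) = -2
S(3) = 2*(-2) + 5*9 = 41
S(4) = 2*41 + 5*(-2) = 72
S(5) = 2*72 + 5*41 = 349
S(6) = 2*349 + 5*72 = 1058
S(7) = 2*1058 + 5*349 = 3861
S(8) = 2*3861 + 5*1058 = 13012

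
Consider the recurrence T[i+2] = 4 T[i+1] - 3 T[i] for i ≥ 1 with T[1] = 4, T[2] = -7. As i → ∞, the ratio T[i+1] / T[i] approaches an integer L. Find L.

The characteristic equation is r^2 - 4r + 3 = 0, which factors as (r - 3)(r - 1) = 0.
So the roots are 3 and 1. Since |3| > |1| and the coefficient of 3^i is non-zero, the ratio tends to 3.

3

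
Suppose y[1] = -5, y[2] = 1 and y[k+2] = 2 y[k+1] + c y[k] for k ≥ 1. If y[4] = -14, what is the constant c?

2

y[3] = 2 - 5c
y[4] = 4 - 9c
So 4 - 9c = -14, giving c = 2.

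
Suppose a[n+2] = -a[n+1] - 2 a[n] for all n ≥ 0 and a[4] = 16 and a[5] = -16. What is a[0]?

Rearranging, a[n-2] = (a[n] + a[n-1]) / -2.
a[3] = (-16 + 16) / -2 = 0/-2 = 0
a[2] = (16 + 0) / -2 = 16/-2 = -8
a[1] = (0 + (-8)) / -2 = -8/-2 = 4
a[0] = (-8 + 4) / -2 = -4/-2 = 2

2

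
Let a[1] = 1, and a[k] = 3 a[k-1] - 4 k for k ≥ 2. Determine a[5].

a[2] = 3(1) - 8 = -5
a[3] = 3(-5) - 12 = -27
a[4] = 3(-27) - 16 = -97
a[5] = 3(-97) - 20 = -311

-311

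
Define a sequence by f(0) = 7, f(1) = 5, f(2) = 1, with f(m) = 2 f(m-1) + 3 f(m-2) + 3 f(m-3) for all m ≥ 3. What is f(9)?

f(3) = 2(1) + 3(5) + 3(7) = 38
f(4) = 2(38) + 3(1) + 3(5) = 94
f(5) = 2(94) + 3(38) + 3(1) = 305
f(6) = 2(305) + 3(94) + 3(38) = 1006
f(7) = 2(1006) + 3(305) + 3(94) = 3209
f(8) = 2(3209) + 3(1006) + 3(305) = 10351
f(9) = 2(10351) + 3(3209) + 3(1006) = 33347

33347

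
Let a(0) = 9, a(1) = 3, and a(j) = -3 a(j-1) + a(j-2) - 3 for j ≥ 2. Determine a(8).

a(2) = -3*3 + 9 - 3 = -3
a(3) = -3*(-3) + 3 - 3 = 9
a(4) = -3*9 + (-3) - 3 = -33
a(5) = -3*(-33) + 9 - 3 = 105
a(6) = -3*105 + (-33) - 3 = -351
a(7) = -3*(-351) + 105 - 3 = 1155
a(8) = -3*1155 + (-351) - 3 = -3819

-3819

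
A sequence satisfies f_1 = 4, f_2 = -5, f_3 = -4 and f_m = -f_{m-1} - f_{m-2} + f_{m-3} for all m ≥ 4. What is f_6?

f_4 = -(-4) - (-5) + 4 = 13
f_5 = -13 - (-4) + (-5) = -14
f_6 = -(-14) - 13 + (-4) = -3

-3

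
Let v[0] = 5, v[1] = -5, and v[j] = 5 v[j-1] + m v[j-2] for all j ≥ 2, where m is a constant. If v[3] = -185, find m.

-3

v[2] = -25 + 5m
v[3] = -125 + 20m
So -125 + 20m = -185, giving m = -3.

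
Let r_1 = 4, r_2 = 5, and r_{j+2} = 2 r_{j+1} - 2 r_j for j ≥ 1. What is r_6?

-20

r_3 = 2(5) - 2(4) = 2
r_4 = 2(2) - 2(5) = -6
r_5 = 2(-6) - 2(2) = -16
r_6 = 2(-16) - 2(-6) = -20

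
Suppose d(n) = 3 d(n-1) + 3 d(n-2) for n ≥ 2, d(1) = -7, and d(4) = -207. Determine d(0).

Let d(0) = x.
d(2) = -21 + 3x
d(3) = -84 + 9x
d(4) = -315 + 36x
So -315 + 36x = -207, giving x = 3.

3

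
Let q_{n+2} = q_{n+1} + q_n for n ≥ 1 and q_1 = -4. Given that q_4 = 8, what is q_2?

Let q_2 = y.
q_3 = -4 + y
q_4 = -4 + 2y
So -4 + 2y = 8, giving y = 6.

6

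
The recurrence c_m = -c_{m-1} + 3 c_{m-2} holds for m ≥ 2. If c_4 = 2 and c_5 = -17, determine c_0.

-1

Rearranging, c_{m-2} = (c_m + c_{m-1}) / 3.
c_3 = (-17 + 2) / 3 = -15/3 = -5
c_2 = (2 + (-5)) / 3 = -3/3 = -1
c_1 = (-5 + (-1)) / 3 = -6/3 = -2
c_0 = (-1 + (-2)) / 3 = -3/3 = -1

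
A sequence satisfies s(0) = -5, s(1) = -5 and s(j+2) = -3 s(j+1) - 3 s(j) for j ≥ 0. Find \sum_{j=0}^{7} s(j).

170

s(2) = -3*(-5) - 3*(-5) = 30
s(3) = -3*30 - 3*(-5) = -75
s(4) = -3*(-75) - 3*30 = 135
s(5) = -3*135 - 3*(-75) = -180
s(6) = -3*(-180) - 3*135 = 135
s(7) = -3*135 - 3*(-180) = 135
Sum = (-5) + (-5) + 30 + (-75) + 135 + (-180) + 135 + 135 = 170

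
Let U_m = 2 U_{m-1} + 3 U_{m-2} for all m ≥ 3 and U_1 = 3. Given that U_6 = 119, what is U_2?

-1

Let U_2 = w.
U_3 = 9 + 2w
U_4 = 18 + 7w
U_5 = 63 + 20w
U_6 = 180 + 61w
So 180 + 61w = 119, giving w = -1.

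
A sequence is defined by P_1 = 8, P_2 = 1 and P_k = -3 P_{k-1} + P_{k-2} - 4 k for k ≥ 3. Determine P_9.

P_3 = -3*1 + 8 - 12 = -7
P_4 = -3*(-7) + 1 - 16 = 6
P_5 = -3*6 + (-7) - 20 = -45
P_6 = -3*(-45) + 6 - 24 = 117
P_7 = -3*117 + (-45) - 28 = -424
P_8 = -3*(-424) + 117 - 32 = 1357
P_9 = -3*1357 + (-424) - 36 = -4531

-4531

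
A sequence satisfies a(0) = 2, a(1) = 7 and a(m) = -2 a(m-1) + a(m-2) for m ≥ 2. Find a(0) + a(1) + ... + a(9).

4305

a(2) = -2(7) + 2 = -12
a(3) = -2(-12) + 7 = 31
a(4) = -2(31) + (-12) = -74
a(5) = -2(-74) + 31 = 179
a(6) = -2(179) + (-74) = -432
a(7) = -2(-432) + 179 = 1043
a(8) = -2(1043) + (-432) = -2518
a(9) = -2(-2518) + 1043 = 6079
Sum = 2 + 7 + (-12) + 31 + (-74) + 179 + (-432) + 1043 + (-2518) + 6079 = 4305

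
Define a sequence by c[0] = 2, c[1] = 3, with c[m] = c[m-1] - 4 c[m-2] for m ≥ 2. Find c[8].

-461

c[2] = 3 - 4*2 = -5
c[3] = (-5) - 4*3 = -17
c[4] = (-17) - 4*(-5) = 3
c[5] = 3 - 4*(-17) = 71
c[6] = 71 - 4*3 = 59
c[7] = 59 - 4*71 = -225
c[8] = (-225) - 4*59 = -461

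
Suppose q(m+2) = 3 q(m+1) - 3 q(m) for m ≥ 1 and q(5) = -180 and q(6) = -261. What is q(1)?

Rearranging, q(m-2) = (q(m) - 3 q(m-1)) / -3.
q(4) = (-261 - 3*(-180)) / -3 = 279/-3 = -93
q(3) = (-180 - 3*(-93)) / -3 = 99/-3 = -33
q(2) = (-93 - 3*(-33)) / -3 = 6/-3 = -2
q(1) = (-33 - 3*(-2)) / -3 = -27/-3 = 9

9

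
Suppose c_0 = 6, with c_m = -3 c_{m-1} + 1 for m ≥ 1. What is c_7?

c_1 = -3*6 + 1 = -17
c_2 = -3*(-17) + 1 = 52
c_3 = -3*52 + 1 = -155
c_4 = -3*(-155) + 1 = 466
c_5 = -3*466 + 1 = -1397
c_6 = -3*(-1397) + 1 = 4192
c_7 = -3*4192 + 1 = -12575

-12575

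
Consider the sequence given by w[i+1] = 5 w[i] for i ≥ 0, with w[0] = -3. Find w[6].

-46875

w[1] = 5·(-3) = -15
w[2] = 5·(-15) = -75
w[3] = 5·(-75) = -375
w[4] = 5·(-375) = -1875
w[5] = 5·(-1875) = -9375
w[6] = 5·(-9375) = -46875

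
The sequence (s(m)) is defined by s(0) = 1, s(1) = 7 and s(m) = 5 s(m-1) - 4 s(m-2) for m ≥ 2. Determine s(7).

s(2) = 5(7) - 4(1) = 31
s(3) = 5(31) - 4(7) = 127
s(4) = 5(127) - 4(31) = 511
s(5) = 5(511) - 4(127) = 2047
s(6) = 5(2047) - 4(511) = 8191
s(7) = 5(8191) - 4(2047) = 32767

32767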